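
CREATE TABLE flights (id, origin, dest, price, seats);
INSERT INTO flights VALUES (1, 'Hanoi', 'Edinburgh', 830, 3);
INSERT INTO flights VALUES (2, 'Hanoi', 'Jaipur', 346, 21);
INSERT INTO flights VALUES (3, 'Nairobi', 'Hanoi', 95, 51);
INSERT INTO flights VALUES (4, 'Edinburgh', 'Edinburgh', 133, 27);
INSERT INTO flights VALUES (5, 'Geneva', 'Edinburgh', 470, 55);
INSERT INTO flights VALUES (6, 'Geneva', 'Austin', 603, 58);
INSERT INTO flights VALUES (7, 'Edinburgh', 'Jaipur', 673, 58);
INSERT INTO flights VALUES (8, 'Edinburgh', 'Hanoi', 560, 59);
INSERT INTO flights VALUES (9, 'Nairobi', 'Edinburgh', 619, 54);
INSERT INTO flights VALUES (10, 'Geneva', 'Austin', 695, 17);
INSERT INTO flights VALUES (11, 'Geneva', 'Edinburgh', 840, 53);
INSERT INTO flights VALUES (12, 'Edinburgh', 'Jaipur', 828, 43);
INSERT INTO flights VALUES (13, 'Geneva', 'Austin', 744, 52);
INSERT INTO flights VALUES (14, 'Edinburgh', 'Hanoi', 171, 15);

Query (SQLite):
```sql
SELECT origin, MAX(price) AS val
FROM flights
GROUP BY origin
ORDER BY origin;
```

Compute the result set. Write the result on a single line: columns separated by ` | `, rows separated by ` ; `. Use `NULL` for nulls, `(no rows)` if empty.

Edinburgh | 828 ; Geneva | 840 ; Hanoi | 830 ; Nairobi | 619

Partition flights by origin; compute MAX(price) within each group.
  Edinburgh: ids {4, 7, 8, 12, 14} → MAX(price)=828
  Geneva: ids {5, 6, 10, 11, 13} → MAX(price)=840
  Hanoi: ids {1, 2} → MAX(price)=830
  Nairobi: ids {3, 9} → MAX(price)=619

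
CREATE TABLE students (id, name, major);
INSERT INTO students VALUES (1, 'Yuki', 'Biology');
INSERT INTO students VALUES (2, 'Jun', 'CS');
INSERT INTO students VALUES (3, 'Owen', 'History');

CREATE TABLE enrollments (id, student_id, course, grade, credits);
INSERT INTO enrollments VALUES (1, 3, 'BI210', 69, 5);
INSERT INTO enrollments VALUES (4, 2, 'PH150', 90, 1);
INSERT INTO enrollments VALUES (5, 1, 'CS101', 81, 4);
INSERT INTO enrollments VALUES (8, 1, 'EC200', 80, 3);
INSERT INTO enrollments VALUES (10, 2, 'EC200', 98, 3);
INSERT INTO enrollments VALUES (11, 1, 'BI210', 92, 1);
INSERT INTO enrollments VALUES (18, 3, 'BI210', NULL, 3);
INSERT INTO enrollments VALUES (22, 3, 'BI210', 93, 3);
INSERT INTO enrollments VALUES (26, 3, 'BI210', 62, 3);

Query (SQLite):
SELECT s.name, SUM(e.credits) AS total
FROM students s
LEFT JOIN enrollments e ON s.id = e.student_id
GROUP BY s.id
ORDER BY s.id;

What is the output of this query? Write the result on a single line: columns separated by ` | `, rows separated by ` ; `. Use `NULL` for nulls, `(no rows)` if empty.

Yuki | 8 ; Jun | 4 ; Owen | 14

LEFT JOIN keeps every students row; unmatched ones get NULL for enrollments columns.
Group by students.id and compute SUM(e.credits). SUM over an all-NULL group is NULL.
  1: ids {5, 8, 11} → SUM(e.credits)=8
  2: ids {4, 10} → SUM(e.credits)=4
  3: ids {1, 18, 22, 26} → SUM(e.credits)=14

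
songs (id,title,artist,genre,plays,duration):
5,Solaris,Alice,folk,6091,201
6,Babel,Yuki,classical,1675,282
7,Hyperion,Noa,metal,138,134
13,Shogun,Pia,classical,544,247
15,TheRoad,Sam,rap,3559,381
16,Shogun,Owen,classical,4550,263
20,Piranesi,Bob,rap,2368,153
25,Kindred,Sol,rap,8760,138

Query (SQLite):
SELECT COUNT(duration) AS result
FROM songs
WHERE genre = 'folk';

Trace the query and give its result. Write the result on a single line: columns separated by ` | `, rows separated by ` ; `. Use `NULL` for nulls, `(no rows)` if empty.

Rows where genre='folk' → duration values: [201].
COUNT(duration) counts non-NULL values → 1.

1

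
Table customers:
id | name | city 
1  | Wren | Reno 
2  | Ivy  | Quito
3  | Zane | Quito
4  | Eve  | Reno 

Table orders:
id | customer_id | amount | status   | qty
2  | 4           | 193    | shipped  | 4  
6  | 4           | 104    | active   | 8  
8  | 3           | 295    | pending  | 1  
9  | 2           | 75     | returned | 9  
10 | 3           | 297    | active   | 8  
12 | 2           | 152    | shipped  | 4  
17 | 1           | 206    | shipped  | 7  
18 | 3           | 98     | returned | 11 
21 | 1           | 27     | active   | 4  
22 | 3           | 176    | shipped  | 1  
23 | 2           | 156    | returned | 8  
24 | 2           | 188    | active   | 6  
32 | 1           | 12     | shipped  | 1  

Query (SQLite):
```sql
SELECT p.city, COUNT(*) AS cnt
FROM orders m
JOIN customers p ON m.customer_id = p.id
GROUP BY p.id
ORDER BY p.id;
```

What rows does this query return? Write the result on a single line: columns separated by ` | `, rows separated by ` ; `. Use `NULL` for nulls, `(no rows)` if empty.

Reno | 3 ; Quito | 4 ; Quito | 4 ; Reno | 2

Join each orders row to its customers via customer_id.
Group joined rows by customers.id; compute COUNT(*) per group.
  1: ids {17, 21, 32} → COUNT(*)=3
  2: ids {9, 12, 23, 24} → COUNT(*)=4
  3: ids {8, 10, 18, 22} → COUNT(*)=4
  4: ids {2, 6} → COUNT(*)=2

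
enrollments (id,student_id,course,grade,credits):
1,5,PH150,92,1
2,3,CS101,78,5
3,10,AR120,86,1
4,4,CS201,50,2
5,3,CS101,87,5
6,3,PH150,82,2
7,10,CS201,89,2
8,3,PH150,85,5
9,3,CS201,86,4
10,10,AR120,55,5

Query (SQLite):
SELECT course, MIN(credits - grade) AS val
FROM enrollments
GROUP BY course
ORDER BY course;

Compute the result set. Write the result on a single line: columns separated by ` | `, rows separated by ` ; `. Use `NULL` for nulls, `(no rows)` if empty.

For each row compute credits - grade.
Group by course; take MIN of the expression per group.
  AR120: ids {3, 10} → MIN(credits - grade)=-85
  CS101: ids {2, 5} → MIN(credits - grade)=-82
  CS201: ids {4, 7, 9} → MIN(credits - grade)=-87
  PH150: ids {1, 6, 8} → MIN(credits - grade)=-91

AR120 | -85 ; CS101 | -82 ; CS201 | -87 ; PH150 | -91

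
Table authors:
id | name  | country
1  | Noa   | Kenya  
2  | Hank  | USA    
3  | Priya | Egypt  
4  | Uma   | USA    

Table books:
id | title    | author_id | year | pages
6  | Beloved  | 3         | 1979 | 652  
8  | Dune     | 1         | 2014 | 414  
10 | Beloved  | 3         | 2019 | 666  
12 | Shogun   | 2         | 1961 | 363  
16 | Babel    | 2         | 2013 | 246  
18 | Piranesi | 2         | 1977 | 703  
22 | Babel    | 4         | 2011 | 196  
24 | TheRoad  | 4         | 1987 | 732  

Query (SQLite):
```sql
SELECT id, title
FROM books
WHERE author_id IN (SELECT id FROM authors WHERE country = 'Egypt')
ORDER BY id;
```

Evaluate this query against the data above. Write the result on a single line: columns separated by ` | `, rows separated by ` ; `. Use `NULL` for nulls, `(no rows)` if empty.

6 | Beloved ; 10 | Beloved

Inner query: authors.id where country = 'Egypt'.
Outer: keep books rows whose author_id is in that set.
Inner query → {3}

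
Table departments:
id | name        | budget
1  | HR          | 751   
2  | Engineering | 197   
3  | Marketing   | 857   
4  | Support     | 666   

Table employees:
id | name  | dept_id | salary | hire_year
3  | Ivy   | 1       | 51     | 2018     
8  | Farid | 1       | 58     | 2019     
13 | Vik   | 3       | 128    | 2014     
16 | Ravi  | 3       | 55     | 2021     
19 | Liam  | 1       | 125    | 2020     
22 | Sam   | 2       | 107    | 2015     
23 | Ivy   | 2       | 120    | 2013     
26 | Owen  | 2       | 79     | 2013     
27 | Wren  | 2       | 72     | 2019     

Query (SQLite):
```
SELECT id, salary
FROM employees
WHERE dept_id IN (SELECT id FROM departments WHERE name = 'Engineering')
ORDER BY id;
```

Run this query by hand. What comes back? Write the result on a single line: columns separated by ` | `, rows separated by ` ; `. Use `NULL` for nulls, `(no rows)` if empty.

Inner query: departments.id where name = 'Engineering'.
Outer: keep employees rows whose dept_id is in that set.
Inner query → {2}

22 | 107 ; 23 | 120 ; 26 | 79 ; 27 | 72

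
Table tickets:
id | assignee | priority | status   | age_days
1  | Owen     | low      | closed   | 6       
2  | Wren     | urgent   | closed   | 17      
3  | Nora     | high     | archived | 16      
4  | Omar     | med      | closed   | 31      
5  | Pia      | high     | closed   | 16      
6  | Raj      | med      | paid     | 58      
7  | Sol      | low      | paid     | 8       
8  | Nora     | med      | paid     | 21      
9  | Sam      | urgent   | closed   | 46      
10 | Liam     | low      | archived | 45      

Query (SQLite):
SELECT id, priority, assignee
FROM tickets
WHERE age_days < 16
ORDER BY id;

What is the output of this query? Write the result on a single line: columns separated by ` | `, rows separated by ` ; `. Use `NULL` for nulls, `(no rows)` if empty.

1 | low | Owen ; 7 | low | Sol

age_days < 16: ids {1, 7}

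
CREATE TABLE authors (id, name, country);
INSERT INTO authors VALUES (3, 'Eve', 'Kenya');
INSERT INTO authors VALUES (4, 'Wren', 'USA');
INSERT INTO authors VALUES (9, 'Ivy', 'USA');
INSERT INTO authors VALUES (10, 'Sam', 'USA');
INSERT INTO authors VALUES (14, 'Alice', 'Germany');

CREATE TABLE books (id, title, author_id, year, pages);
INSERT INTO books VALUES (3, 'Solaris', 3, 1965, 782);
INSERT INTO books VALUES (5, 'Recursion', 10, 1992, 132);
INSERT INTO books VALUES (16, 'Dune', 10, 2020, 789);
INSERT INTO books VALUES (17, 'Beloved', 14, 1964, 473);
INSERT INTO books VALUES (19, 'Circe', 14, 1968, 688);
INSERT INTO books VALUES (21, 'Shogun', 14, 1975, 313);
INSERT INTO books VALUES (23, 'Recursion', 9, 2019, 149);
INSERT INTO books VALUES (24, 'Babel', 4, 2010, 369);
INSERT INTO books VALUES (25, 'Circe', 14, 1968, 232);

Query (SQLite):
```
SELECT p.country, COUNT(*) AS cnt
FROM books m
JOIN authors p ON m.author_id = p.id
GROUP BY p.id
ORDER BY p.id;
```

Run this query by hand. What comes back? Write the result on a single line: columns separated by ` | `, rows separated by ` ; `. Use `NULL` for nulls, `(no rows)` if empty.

Join each books row to its authors via author_id.
Group joined rows by authors.id; compute COUNT(*) per group.
  3: ids {3} → COUNT(*)=1
  4: ids {24} → COUNT(*)=1
  9: ids {23} → COUNT(*)=1
  10: ids {5, 16} → COUNT(*)=2
  14: ids {17, 19, 21, 25} → COUNT(*)=4

Kenya | 1 ; USA | 1 ; USA | 1 ; USA | 2 ; Germany | 4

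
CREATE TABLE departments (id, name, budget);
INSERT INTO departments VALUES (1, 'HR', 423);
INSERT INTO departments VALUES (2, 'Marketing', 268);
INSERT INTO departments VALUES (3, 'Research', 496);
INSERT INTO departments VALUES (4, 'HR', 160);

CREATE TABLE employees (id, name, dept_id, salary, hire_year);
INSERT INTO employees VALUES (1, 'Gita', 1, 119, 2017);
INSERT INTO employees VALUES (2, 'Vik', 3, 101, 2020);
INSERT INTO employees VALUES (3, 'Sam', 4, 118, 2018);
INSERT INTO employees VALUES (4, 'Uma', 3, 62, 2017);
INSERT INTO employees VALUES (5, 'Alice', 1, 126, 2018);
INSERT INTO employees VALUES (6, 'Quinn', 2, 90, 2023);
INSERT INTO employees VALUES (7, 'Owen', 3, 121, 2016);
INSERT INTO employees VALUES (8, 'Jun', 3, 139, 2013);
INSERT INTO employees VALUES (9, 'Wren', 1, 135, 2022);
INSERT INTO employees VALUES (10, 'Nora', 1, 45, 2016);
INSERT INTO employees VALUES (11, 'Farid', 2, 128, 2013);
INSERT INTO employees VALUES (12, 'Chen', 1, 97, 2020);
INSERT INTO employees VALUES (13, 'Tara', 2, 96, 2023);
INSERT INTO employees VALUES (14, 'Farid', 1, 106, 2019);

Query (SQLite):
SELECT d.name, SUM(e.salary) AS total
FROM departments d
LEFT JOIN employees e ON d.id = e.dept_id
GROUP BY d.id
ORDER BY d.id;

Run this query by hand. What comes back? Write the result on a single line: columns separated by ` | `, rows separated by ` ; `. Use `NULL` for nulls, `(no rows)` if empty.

HR | 628 ; Marketing | 314 ; Research | 423 ; HR | 118

LEFT JOIN keeps every departments row; unmatched ones get NULL for employees columns.
Group by departments.id and compute SUM(e.salary). SUM over an all-NULL group is NULL.
  1: ids {1, 5, 9, 10, 12, 14} → SUM(e.salary)=628
  2: ids {6, 11, 13} → SUM(e.salary)=314
  3: ids {2, 4, 7, 8} → SUM(e.salary)=423
  4: ids {3} → SUM(e.salary)=118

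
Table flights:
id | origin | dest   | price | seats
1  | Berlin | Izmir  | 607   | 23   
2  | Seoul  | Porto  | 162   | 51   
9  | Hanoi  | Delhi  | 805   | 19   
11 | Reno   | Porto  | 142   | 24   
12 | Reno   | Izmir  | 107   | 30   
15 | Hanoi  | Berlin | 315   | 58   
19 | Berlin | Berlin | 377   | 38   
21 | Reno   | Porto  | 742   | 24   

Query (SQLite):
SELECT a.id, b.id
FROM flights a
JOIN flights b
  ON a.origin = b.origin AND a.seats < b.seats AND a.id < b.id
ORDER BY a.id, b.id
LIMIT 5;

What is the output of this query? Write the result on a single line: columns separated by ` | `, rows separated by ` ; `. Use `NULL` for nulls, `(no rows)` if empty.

Pairs (a,b) with same origin, a.seats < b.seats, a.id < b.id.
origin groups: Berlin:{1,19} Hanoi:{9,15} Reno:{11,12,21} Seoul:{2}
Ordered by (a.id, b.id); first 5.

1 | 19 ; 9 | 15 ; 11 | 12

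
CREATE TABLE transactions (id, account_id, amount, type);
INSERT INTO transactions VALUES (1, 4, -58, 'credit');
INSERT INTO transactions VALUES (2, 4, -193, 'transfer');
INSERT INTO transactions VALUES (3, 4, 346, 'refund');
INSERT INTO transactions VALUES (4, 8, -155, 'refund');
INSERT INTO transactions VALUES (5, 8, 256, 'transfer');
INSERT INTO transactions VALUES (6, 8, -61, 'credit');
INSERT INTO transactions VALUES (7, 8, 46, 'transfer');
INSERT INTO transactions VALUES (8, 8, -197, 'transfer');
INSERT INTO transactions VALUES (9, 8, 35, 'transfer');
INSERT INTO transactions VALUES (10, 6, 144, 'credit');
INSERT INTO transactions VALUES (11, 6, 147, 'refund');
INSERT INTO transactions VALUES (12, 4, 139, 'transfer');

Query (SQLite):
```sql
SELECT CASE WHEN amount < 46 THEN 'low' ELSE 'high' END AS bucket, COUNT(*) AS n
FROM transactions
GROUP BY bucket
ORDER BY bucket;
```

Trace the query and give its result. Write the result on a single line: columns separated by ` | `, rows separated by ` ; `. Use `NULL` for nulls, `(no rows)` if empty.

high | 6 ; low | 6

Bucket rows by amount < 46 → 'low' else 'high'; count each bucket.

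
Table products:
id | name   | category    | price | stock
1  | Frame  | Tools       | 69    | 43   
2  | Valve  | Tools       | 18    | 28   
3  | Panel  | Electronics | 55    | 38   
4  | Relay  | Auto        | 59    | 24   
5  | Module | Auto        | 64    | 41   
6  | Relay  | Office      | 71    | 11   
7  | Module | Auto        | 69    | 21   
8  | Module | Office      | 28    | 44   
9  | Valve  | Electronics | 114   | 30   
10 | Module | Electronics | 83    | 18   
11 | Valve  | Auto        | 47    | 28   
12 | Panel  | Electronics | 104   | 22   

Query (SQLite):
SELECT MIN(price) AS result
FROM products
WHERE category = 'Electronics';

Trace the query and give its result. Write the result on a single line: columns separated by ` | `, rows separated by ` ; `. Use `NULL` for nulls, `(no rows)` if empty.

55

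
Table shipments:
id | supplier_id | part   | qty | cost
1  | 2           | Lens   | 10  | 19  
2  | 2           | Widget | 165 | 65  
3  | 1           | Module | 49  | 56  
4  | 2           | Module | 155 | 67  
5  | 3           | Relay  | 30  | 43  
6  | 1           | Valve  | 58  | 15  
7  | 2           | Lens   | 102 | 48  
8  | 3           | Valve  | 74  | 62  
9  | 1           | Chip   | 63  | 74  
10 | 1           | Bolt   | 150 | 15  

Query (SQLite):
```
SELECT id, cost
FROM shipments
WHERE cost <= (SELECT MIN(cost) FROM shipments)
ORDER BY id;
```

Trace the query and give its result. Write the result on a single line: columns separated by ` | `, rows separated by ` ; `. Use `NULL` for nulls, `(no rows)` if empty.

Scalar subquery: MIN(cost) over all shipments rows = 15.
Keep rows where cost <= that value.

6 | 15 ; 10 | 15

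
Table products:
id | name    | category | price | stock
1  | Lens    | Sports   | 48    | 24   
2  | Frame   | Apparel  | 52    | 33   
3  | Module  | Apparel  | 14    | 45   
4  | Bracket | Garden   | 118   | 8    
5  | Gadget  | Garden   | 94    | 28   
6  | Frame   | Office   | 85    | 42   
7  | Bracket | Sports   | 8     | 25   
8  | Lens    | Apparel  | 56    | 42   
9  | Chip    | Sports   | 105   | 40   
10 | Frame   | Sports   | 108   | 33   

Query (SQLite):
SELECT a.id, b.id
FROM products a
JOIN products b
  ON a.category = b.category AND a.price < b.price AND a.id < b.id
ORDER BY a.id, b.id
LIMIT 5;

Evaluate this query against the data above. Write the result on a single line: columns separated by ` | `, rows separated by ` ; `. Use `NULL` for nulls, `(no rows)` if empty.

1 | 9 ; 1 | 10 ; 2 | 8 ; 3 | 8 ; 7 | 9

Pairs (a,b) with same category, a.price < b.price, a.id < b.id.
category groups: Apparel:{2,3,8} Garden:{4,5} Office:{6} Sports:{1,7,9,10}
Ordered by (a.id, b.id); first 5.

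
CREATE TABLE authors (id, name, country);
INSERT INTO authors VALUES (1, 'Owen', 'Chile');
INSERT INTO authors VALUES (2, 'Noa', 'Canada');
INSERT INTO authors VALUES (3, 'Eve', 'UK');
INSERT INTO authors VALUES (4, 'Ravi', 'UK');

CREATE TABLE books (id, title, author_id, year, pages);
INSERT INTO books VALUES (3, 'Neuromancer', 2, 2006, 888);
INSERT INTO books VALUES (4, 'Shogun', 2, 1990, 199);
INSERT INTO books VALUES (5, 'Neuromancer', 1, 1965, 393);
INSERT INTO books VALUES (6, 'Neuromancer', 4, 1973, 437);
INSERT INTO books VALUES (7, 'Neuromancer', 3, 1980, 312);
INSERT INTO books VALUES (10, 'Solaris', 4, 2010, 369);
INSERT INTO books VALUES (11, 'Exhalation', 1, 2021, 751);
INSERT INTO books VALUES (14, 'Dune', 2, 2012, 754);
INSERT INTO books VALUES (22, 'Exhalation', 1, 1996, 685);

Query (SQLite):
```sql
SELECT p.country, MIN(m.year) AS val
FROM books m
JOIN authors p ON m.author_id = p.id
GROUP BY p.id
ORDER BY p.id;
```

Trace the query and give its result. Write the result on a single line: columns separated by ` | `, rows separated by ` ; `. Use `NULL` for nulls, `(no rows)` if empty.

Join each books row to its authors via author_id.
Group joined rows by authors.id; compute MIN(m.year) per group.
  1: ids {5, 11, 22} → MIN(m.year)=1965
  2: ids {3, 4, 14} → MIN(m.year)=1990
  3: ids {7} → MIN(m.year)=1980
  4: ids {6, 10} → MIN(m.year)=1973

Chile | 1965 ; Canada | 1990 ; UK | 1980 ; UK | 1973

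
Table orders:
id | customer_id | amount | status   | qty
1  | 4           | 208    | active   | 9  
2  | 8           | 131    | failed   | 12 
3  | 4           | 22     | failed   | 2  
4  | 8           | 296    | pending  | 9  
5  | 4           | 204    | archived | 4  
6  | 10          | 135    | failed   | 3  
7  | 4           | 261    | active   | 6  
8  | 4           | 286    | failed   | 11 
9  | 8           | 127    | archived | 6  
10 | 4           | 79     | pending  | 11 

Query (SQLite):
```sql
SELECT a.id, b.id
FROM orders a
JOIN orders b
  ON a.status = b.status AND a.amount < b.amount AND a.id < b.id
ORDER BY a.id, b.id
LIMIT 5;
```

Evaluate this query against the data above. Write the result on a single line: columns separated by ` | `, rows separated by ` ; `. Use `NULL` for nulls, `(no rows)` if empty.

1 | 7 ; 2 | 6 ; 2 | 8 ; 3 | 6 ; 3 | 8

Pairs (a,b) with same status, a.amount < b.amount, a.id < b.id.
status groups: active:{1,7} archived:{5,9} failed:{2,3,6,8} pending:{4,10}
Ordered by (a.id, b.id); first 5.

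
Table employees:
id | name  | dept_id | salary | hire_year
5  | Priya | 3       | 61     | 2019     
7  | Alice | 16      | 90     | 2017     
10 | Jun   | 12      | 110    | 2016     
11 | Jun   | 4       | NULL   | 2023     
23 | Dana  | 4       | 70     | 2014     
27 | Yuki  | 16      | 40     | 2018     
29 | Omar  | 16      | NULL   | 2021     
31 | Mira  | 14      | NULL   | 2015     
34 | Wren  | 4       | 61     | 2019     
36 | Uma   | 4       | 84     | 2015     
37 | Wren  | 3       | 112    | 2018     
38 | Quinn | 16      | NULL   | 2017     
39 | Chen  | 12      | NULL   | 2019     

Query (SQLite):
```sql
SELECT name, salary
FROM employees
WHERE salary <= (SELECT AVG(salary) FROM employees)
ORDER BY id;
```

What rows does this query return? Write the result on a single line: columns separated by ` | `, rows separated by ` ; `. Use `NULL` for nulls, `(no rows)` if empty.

Priya | 61 ; Dana | 70 ; Yuki | 40 ; Wren | 61

Scalar subquery: AVG(salary) over all employees rows = 78.5.
Keep rows where salary <= that value.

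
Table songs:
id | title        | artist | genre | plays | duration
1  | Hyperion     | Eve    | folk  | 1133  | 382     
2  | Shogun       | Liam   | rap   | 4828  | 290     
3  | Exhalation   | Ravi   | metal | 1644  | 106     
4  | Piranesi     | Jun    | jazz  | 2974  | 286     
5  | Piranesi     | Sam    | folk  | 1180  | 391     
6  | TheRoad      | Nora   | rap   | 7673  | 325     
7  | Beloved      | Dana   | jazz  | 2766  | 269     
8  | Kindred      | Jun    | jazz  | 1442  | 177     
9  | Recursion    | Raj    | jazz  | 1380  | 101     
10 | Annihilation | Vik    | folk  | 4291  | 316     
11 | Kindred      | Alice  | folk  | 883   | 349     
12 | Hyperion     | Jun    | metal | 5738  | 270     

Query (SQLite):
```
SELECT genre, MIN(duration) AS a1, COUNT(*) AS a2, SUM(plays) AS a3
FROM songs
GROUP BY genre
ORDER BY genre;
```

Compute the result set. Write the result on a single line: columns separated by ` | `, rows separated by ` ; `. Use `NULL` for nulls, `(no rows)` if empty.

Group songs by genre.
Per group compute: MIN(duration), COUNT(*), SUM(plays).
  folk: ids {1, 5, 10, 11} → MIN(duration)=316, COUNT(*)=4, SUM(plays)=7487
  jazz: ids {4, 7, 8, 9} → MIN(duration)=101, COUNT(*)=4, SUM(plays)=8562
  metal: ids {3, 12} → MIN(duration)=106, COUNT(*)=2, SUM(plays)=7382
  rap: ids {2, 6} → MIN(duration)=290, COUNT(*)=2, SUM(plays)=12501

folk | 316 | 4 | 7487 ; jazz | 101 | 4 | 8562 ; metal | 106 | 2 | 7382 ; rap | 290 | 2 | 12501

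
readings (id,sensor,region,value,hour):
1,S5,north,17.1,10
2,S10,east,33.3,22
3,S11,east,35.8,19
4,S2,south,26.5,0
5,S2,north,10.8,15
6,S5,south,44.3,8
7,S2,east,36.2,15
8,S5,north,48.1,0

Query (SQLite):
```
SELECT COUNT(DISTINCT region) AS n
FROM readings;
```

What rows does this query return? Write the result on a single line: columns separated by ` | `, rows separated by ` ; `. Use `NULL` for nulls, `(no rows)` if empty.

Count distinct non-NULL region values.

3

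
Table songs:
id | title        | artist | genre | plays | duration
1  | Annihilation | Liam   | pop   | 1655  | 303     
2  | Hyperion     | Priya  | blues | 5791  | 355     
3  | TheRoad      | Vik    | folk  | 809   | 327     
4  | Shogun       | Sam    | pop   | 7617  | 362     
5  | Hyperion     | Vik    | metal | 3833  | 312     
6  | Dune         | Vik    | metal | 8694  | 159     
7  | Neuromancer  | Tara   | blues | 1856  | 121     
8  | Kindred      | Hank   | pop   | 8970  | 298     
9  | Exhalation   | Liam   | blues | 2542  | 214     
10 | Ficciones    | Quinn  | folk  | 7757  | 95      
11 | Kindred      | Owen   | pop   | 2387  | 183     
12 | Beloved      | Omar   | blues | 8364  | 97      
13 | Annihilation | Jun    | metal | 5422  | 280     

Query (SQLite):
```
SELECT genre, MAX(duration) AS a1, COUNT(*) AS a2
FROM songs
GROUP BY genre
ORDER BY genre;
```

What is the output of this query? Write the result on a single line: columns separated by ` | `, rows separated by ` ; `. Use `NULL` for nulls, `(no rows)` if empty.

Group songs by genre.
Per group compute: MAX(duration), COUNT(*).
  blues: ids {2, 7, 9, 12} → MAX(duration)=355, COUNT(*)=4
  folk: ids {3, 10} → MAX(duration)=327, COUNT(*)=2
  metal: ids {5, 6, 13} → MAX(duration)=312, COUNT(*)=3
  pop: ids {1, 4, 8, 11} → MAX(duration)=362, COUNT(*)=4

blues | 355 | 4 ; folk | 327 | 2 ; metal | 312 | 3 ; pop | 362 | 4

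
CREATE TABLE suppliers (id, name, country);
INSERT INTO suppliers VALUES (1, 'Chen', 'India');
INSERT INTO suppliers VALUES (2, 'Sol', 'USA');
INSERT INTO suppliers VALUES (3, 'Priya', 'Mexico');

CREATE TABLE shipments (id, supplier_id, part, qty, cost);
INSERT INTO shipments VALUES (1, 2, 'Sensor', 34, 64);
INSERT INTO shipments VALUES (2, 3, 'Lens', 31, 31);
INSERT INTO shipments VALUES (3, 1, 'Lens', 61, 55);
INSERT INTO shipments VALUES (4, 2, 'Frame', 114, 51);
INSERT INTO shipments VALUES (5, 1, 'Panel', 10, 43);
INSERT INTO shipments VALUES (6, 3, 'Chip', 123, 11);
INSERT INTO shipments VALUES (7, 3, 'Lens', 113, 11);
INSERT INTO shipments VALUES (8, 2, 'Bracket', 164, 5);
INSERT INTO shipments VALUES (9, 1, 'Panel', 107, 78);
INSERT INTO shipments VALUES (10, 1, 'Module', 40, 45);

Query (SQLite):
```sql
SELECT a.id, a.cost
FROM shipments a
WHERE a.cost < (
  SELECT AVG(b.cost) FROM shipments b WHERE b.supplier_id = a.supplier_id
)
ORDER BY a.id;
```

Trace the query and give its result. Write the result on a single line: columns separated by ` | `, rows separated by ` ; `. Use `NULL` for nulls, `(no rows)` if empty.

3 | 55 ; 5 | 43 ; 6 | 11 ; 7 | 11 ; 8 | 5 ; 10 | 45

For each shipments row a, compute AVG(cost) over rows sharing a.supplier_id.
Keep row a if a.cost < that per-group AVG.
  supplier_id=1: AVG(cost) = 55.25
  supplier_id=2: AVG(cost) = 40.0
  supplier_id=3: AVG(cost) = 17.666667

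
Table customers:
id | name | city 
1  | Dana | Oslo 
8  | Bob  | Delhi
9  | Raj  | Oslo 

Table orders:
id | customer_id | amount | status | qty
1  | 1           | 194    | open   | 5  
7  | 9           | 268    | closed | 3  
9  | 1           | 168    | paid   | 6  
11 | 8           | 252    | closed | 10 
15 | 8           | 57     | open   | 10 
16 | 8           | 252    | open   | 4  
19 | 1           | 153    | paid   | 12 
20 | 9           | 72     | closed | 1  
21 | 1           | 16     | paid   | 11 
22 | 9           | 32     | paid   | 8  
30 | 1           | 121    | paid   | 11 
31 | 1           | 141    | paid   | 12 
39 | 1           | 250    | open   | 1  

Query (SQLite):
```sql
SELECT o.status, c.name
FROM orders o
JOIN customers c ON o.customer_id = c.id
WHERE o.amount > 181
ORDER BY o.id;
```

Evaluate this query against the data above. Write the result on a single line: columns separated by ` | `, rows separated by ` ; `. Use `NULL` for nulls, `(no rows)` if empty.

open | Dana ; closed | Raj ; closed | Bob ; open | Bob ; open | Dana

Each orders row matches the customers row where customer_id = customers.id.
Then keep rows with o.amount > 181.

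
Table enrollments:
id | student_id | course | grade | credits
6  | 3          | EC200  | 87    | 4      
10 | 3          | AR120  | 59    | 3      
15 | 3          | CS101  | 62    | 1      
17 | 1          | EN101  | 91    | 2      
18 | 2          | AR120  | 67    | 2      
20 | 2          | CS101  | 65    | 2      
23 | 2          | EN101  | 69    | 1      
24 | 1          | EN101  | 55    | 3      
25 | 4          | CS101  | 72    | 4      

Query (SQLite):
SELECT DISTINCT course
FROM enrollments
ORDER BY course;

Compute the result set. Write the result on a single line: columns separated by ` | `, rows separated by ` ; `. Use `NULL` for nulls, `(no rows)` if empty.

Collect distinct course values from enrollments.

AR120 ; CS101 ; EC200 ; EN101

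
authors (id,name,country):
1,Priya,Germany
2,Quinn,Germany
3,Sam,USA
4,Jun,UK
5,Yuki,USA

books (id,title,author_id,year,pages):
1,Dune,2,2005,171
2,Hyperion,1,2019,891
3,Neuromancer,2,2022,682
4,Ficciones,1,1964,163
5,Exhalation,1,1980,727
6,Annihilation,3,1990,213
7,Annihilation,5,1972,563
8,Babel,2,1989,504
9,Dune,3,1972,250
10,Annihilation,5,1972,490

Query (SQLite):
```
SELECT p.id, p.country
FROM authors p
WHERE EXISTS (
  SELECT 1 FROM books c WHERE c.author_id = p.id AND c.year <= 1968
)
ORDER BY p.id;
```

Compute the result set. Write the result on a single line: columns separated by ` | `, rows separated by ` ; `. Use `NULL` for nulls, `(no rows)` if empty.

For each authors row, check whether any books with matching author_id has year <= 1968.
Keep rows where that is true.

1 | Germany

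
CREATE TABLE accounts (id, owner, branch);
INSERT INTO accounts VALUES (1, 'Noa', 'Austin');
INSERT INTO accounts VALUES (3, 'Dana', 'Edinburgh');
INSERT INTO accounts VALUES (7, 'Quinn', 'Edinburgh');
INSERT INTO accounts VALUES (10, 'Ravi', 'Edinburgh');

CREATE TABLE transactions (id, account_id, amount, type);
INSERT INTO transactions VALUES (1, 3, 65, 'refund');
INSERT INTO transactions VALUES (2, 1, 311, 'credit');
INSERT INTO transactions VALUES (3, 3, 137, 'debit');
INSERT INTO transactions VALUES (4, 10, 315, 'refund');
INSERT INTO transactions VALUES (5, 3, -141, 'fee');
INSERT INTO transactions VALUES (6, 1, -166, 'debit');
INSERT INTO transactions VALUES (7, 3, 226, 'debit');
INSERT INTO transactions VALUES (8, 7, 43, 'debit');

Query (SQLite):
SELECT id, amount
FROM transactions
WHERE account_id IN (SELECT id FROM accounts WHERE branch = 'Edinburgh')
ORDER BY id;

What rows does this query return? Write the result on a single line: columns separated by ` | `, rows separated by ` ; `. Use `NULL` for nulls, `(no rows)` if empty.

Inner query: accounts.id where branch = 'Edinburgh'.
Outer: keep transactions rows whose account_id is in that set.
Inner query → {3, 7, 10}

1 | 65 ; 3 | 137 ; 4 | 315 ; 5 | -141 ; 7 | 226 ; 8 | 43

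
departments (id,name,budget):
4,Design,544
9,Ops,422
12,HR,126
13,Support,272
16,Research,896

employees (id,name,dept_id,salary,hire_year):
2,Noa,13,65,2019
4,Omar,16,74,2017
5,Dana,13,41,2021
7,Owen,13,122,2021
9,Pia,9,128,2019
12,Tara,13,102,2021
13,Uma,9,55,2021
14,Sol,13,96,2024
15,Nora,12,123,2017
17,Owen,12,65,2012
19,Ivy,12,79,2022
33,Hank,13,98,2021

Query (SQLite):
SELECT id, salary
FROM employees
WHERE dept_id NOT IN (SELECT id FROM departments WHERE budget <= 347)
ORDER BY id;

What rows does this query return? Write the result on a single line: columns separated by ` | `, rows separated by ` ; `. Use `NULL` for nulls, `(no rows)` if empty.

Inner query: departments.id where budget <= 347.
Outer: keep employees rows whose dept_id is not in that set.
Inner query → {12, 13}

4 | 74 ; 9 | 128 ; 13 | 55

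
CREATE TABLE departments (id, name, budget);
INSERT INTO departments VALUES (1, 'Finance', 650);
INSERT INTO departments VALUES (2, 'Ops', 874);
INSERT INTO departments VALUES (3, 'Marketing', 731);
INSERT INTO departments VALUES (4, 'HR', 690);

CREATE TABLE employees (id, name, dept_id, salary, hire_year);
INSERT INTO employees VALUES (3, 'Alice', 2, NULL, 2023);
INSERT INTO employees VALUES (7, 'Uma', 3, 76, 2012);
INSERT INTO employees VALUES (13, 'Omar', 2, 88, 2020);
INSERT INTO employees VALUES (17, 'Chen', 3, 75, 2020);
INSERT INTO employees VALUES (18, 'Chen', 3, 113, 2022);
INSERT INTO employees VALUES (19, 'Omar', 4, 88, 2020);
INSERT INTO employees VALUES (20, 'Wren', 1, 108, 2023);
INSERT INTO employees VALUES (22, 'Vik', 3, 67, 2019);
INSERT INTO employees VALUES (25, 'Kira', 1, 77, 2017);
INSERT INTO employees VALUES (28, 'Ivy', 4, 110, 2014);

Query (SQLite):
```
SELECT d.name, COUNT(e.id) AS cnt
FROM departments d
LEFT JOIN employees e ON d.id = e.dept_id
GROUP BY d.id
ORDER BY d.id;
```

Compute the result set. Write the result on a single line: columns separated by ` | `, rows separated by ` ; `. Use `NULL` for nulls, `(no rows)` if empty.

Finance | 2 ; Ops | 2 ; Marketing | 4 ; HR | 2

LEFT JOIN keeps every departments row; unmatched ones get NULL for employees columns.
Group by departments.id and compute COUNT(e.id). COUNT(col) of an all-NULL group is 0.
  1: ids {20, 25} → COUNT(e.id)=2
  2: ids {3, 13} → COUNT(e.id)=2
  3: ids {7, 17, 18, 22} → COUNT(e.id)=4
  4: ids {19, 28} → COUNT(e.id)=2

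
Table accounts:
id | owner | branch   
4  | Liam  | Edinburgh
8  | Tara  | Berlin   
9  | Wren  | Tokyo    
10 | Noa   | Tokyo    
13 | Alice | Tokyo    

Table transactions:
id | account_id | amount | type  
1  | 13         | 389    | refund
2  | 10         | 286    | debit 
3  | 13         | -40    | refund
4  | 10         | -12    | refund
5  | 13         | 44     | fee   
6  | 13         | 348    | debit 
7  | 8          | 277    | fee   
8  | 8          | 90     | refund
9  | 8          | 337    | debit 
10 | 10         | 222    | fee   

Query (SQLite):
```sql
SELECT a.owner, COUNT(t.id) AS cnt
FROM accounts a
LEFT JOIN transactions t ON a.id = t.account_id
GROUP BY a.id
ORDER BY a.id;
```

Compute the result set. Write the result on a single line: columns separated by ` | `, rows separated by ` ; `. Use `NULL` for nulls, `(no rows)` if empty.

LEFT JOIN keeps every accounts row; unmatched ones get NULL for transactions columns.
Group by accounts.id and compute COUNT(t.id). COUNT(col) of an all-NULL group is 0.
  4: ids {—} → COUNT(t.id)=0
  8: ids {7, 8, 9} → COUNT(t.id)=3
  9: ids {—} → COUNT(t.id)=0
  10: ids {2, 4, 10} → COUNT(t.id)=3
  13: ids {1, 3, 5, 6} → COUNT(t.id)=4

Liam | 0 ; Tara | 3 ; Wren | 0 ; Noa | 3 ; Alice | 4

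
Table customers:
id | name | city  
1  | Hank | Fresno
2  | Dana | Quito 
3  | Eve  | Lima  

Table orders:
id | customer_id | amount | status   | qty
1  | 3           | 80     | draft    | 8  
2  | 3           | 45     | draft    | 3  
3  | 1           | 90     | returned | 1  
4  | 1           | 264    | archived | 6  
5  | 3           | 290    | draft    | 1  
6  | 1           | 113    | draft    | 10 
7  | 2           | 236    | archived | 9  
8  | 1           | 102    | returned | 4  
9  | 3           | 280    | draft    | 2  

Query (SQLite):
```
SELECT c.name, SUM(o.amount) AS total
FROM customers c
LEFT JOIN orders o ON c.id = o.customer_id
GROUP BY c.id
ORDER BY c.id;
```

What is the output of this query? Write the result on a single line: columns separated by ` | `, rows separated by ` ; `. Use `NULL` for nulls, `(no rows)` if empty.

LEFT JOIN keeps every customers row; unmatched ones get NULL for orders columns.
Group by customers.id and compute SUM(o.amount). SUM over an all-NULL group is NULL.
  1: ids {3, 4, 6, 8} → SUM(o.amount)=569
  2: ids {7} → SUM(o.amount)=236
  3: ids {1, 2, 5, 9} → SUM(o.amount)=695

Hank | 569 ; Dana | 236 ; Eve | 695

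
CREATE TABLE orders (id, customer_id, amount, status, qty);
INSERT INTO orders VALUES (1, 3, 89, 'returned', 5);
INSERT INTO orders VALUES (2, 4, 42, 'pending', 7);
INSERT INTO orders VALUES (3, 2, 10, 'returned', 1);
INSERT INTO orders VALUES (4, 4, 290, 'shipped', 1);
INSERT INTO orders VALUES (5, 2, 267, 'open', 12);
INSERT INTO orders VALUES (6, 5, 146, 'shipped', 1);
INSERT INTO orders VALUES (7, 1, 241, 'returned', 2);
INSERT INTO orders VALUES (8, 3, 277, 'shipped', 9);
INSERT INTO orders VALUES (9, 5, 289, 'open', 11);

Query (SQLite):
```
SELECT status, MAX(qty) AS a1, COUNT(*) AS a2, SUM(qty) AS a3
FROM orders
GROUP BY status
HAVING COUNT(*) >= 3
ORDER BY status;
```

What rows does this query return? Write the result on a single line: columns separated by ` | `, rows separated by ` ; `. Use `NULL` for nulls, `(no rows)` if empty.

returned | 5 | 3 | 8 ; shipped | 9 | 3 | 11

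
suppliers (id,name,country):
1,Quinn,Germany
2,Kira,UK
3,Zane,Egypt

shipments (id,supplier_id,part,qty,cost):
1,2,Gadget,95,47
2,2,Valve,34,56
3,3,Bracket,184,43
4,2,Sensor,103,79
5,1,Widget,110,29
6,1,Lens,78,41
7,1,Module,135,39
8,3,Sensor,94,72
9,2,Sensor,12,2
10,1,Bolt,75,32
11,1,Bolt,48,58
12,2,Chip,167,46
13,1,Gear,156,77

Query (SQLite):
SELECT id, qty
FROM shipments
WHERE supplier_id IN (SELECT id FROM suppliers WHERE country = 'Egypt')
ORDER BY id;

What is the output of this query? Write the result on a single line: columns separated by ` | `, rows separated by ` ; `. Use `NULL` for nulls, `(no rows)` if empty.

Inner query: suppliers.id where country = 'Egypt'.
Outer: keep shipments rows whose supplier_id is in that set.
Inner query → {3}

3 | 184 ; 8 | 94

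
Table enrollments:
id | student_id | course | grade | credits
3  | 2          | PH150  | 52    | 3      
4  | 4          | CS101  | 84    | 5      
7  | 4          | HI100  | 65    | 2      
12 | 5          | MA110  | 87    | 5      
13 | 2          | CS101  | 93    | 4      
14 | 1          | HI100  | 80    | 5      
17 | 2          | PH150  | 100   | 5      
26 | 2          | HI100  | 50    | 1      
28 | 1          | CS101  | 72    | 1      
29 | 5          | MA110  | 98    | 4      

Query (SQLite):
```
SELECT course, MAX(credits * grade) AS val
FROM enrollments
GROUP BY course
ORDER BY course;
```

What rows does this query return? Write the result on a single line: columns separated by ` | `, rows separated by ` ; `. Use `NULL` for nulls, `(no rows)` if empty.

CS101 | 420 ; HI100 | 400 ; MA110 | 435 ; PH150 | 500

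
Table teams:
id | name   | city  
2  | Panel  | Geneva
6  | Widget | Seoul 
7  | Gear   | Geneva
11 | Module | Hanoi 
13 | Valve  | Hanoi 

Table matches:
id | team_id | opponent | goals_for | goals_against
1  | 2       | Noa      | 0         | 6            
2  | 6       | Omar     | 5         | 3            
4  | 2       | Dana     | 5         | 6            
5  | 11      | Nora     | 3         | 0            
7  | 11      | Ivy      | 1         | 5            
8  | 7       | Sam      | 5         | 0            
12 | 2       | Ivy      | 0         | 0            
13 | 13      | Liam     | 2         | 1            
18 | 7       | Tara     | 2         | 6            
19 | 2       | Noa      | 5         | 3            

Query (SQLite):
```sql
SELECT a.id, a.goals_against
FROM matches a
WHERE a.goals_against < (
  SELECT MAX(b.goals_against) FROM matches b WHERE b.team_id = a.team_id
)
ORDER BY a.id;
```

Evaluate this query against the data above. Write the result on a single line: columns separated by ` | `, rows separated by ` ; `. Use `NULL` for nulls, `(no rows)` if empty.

For each matches row a, compute MAX(goals_against) over rows sharing a.team_id.
Keep row a if a.goals_against < that per-group MAX.
  team_id=2: MAX(goals_against) = 6
  team_id=6: MAX(goals_against) = 3
  team_id=7: MAX(goals_against) = 6
  team_id=11: MAX(goals_against) = 5
  team_id=13: MAX(goals_against) = 1

5 | 0 ; 8 | 0 ; 12 | 0 ; 19 | 3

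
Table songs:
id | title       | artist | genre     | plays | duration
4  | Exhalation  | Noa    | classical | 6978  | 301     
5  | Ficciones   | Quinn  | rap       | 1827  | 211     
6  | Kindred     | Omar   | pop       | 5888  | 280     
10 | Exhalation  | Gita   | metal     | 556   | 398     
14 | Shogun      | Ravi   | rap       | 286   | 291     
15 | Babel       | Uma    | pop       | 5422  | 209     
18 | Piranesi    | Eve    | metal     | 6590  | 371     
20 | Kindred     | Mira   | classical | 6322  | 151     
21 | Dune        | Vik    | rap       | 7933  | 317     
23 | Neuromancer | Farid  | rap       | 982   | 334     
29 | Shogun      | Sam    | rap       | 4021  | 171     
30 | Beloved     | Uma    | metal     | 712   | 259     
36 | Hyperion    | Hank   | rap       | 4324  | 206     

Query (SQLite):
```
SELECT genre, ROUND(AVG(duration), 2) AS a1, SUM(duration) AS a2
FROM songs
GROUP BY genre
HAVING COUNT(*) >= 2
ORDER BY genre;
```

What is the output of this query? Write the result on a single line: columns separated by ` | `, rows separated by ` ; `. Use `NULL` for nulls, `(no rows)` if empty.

classical | 226 | 452 ; metal | 342.67 | 1028 ; pop | 244.5 | 489 ; rap | 255 | 1530

Group songs by genre.
Per group compute: ROUND(AVG(duration), 2), SUM(duration).
HAVING: drop groups with fewer than 2 rows.
  classical: ids {4, 20} → ROUND(AVG(duration), 2)=226, SUM(duration)=452
  metal: ids {10, 18, 30} → ROUND(AVG(duration), 2)=342.67, SUM(duration)=1028
  pop: ids {6, 15} → ROUND(AVG(duration), 2)=244.5, SUM(duration)=489
  rap: ids {5, 14, 21, 23, 29, 36} → ROUND(AVG(duration), 2)=255, SUM(duration)=1530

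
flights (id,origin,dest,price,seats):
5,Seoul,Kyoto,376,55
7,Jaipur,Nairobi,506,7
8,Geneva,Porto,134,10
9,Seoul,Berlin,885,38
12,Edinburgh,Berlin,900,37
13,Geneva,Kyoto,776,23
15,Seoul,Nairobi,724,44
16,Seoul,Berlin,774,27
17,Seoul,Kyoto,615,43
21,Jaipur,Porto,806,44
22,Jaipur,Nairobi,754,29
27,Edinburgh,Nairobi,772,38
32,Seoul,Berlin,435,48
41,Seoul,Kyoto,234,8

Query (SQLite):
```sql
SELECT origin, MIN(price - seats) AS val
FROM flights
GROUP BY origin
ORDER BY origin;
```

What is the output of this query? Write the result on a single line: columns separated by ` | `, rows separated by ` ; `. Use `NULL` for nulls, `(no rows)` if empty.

Edinburgh | 734 ; Geneva | 124 ; Jaipur | 499 ; Seoul | 226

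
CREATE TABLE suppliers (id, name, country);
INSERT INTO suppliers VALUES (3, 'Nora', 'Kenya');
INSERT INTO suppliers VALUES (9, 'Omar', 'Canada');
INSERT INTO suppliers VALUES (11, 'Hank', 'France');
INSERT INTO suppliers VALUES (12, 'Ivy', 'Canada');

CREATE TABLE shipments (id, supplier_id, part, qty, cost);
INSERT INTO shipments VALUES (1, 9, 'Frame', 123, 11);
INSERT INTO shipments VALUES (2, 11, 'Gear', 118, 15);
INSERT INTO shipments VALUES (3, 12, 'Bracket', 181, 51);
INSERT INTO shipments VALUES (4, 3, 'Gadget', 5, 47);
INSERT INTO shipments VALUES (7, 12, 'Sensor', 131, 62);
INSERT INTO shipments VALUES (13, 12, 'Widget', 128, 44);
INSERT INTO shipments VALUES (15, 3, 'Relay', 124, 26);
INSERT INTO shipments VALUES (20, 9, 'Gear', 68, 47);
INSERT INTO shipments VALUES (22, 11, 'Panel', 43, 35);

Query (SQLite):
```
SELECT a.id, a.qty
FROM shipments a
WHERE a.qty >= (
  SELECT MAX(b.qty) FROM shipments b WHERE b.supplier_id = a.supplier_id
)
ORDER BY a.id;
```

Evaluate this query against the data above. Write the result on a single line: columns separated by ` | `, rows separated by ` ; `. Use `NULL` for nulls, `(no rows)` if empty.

1 | 123 ; 2 | 118 ; 3 | 181 ; 15 | 124

For each shipments row a, compute MAX(qty) over rows sharing a.supplier_id.
Keep row a if a.qty >= that per-group MAX.
  supplier_id=3: MAX(qty) = 124
  supplier_id=9: MAX(qty) = 123
  supplier_id=11: MAX(qty) = 118
  supplier_id=12: MAX(qty) = 181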